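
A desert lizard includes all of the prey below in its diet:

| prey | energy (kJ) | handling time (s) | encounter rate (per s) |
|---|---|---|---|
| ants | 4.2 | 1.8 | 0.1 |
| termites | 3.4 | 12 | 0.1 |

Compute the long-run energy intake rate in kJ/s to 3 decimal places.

0.319 kJ/s

R = (0.1×4.2 + 0.1×3.4) / (1 + 0.1×1.8 + 0.1×12) = 0.76/2.38 = 0.3193 kJ/s.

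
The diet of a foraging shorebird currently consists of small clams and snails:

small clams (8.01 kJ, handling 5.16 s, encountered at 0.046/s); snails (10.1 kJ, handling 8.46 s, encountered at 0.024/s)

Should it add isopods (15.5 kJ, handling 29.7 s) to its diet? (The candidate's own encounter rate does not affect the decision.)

Yes

Intake rate on the current diet: R = (0.046×8.01 + 0.024×10.1) / (1 + 0.046×5.16 + 0.024×8.46) = 0.6109/1.44 = 0.4241 kJ/s.
Profitability of isopods: 15.5/29.7 = 0.5219 kJ/s.
Since 0.5219 > R, including isopods increases the long-run rate.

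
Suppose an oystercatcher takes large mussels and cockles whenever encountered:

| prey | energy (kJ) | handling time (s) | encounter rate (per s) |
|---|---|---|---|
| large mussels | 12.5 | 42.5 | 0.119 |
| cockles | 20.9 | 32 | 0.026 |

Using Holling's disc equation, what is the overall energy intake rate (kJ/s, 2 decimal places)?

0.29 kJ/s

R = (0.119×12.5 + 0.026×20.9) / (1 + 0.119×42.5 + 0.026×32) = 2.031/6.889 = 0.2948 kJ/s.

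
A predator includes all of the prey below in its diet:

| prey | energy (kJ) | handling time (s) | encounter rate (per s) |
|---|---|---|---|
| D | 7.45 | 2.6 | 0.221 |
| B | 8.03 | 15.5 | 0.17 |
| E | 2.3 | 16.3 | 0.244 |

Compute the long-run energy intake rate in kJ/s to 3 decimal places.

R = (0.221×7.45 + 0.17×8.03 + 0.244×2.3) / (1 + 0.221×2.6 + 0.17×15.5 + 0.244×16.3) = 3.573/8.187 = 0.4364 kJ/s.

0.436 kJ/s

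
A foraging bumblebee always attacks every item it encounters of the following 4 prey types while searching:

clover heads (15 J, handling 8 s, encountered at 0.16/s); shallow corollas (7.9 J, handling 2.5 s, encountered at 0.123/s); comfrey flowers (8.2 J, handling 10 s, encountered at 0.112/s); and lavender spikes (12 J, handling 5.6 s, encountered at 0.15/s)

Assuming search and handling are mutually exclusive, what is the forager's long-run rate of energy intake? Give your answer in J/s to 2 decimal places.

1.34 J/s

R = Σλ_iE_i / (1 + Σλ_ih_i)
Numerator: 0.16×15 + 0.123×7.9 + 0.112×8.2 + 0.15×12 = 6.09
Denominator: 1 + 0.16×8 + 0.123×2.5 + 0.112×10 + 0.15×5.6 = 4.548
R = 6.09/4.548 = 1.339 J/s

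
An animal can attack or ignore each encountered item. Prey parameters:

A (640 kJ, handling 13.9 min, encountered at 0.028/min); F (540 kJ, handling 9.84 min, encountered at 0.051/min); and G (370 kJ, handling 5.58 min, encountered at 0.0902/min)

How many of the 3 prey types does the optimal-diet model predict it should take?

Rank by E/h (kJ/min): G 66.3, F 54.9, A 46. Include each in turn until the next type's E/h falls below the running intake rate.
Rate on top 1: 22.2. F: 54.9 > 22.2 → include.
Rate on top 2: 30.38. A: 46 > 30.38 → include.
Optimal diet: G, F, A — 3 of 3 types.

3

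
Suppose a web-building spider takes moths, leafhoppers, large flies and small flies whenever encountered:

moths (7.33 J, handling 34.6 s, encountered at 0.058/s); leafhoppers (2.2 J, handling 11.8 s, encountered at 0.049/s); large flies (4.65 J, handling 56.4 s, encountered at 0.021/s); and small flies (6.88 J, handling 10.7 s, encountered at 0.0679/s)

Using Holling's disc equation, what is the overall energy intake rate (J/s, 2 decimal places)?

0.20 J/s

Energy encountered per unit search time: 0.058×7.33 + 0.049×2.2 + 0.021×4.65 + 0.0679×6.88 = 1.098 J/s.
Handling time per unit search time: 0.058×34.6 + 0.049×11.8 + 0.021×56.4 + 0.0679×10.7 = 4.496.
Rate = 1.098/(1 + 4.496) = 0.1997 J/s.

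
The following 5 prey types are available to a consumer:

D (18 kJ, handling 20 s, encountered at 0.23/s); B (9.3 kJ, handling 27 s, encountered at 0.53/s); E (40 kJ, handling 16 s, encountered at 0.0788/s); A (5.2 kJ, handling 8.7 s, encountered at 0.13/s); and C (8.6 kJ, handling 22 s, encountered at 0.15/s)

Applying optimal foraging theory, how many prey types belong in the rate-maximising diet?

1

Profitabilities (E/h, kJ/s): E 2.5, D 0.9, A 0.598, C 0.391, B 0.344. Add prey in this order while the next type's profitability exceeds the intake rate on those already taken.
Rate on top 1: 1.394. D: 0.9 < 1.394 → exclude; stop.
Optimal diet: E — 1 of 5 types.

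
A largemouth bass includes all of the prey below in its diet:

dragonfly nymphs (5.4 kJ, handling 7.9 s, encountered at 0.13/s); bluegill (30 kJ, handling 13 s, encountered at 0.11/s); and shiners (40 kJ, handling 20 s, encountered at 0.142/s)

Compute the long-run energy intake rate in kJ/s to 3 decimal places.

1.538 kJ/s

Energy encountered per unit search time: 0.13×5.4 + 0.11×30 + 0.142×40 = 9.682 kJ/s.
Handling time per unit search time: 0.13×7.9 + 0.11×13 + 0.142×20 = 5.297.
Rate = 9.682/(1 + 5.297) = 1.538 kJ/s.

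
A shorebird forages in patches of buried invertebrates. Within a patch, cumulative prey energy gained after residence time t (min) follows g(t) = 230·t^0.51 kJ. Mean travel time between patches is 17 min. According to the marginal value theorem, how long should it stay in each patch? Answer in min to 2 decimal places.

17.69 min

Maximise g(t)/(T+t): set derivative to zero → g'(t)(T+t) = g(t).
g'(t) = 0.51·230·t^-0.49. Setting 0.51·230·t^-0.49 = 230·t^0.51/(17+t) gives 0.51(17+t) = t, so 0.49·t = 0.51×17.
t* = 0.51×17/0.49 = 17.69 min.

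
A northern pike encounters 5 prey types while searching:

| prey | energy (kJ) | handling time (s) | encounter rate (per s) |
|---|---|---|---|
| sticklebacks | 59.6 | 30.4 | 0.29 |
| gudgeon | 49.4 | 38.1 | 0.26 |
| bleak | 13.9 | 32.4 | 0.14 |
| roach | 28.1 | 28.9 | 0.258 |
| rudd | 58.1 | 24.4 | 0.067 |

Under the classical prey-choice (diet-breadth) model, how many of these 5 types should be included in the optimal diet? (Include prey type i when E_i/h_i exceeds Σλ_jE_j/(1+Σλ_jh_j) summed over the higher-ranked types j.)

2

Profitabilities (E/h, kJ/s): rudd 2.38, sticklebacks 1.96, gudgeon 1.3, roach 0.972, bleak 0.429. Add prey in this order while the next type's profitability exceeds the intake rate on those already taken.
Rate on top 1: 1.477. sticklebacks: 1.96 > 1.477 → include.
Rate on top 2: 1.849. gudgeon: 1.3 < 1.849 → exclude; stop.
Optimal diet: rudd, sticklebacks — 2 of 5 types.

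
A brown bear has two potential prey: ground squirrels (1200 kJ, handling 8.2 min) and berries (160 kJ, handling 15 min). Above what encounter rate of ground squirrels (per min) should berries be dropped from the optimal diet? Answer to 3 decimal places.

The zero-one rule: include berries iff E₂/h₂ > λE₁/(1+λh₁). Equality gives the switch point.
λE₁h₂ = E₂ + λE₂h₁ ⇒ λ = E₂/(E₁h₂ − E₂h₁) = 160/(1.8e+04 − 1312) = 0.009588 per min.

0.010 per min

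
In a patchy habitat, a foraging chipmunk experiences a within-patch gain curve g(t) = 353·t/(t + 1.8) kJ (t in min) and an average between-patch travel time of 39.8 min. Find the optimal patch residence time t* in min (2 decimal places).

Maximise g(t)/(T+t): set derivative to zero → g'(t)(T+t) = g(t).
g'(t) = 353·1.8/(t + 1.8)². Setting 353·1.8/(t+1.8)² = 353t/[(t+1.8)(39.8+t)] gives 1.8(39.8+t) = t(t+1.8), so t² = 1.8×39.8 = 71.64.
t* = √71.64 = 8.464 min.

8.46 min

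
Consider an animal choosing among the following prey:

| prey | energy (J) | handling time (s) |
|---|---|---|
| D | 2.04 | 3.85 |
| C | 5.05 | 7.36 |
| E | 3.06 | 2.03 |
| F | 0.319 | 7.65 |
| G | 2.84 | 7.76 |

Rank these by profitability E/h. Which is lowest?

F

In descending order of E/h:
E: 3.06/2.03 = 1.51 J/s
C: 5.05/7.36 = 0.686 J/s
D: 2.04/3.85 = 0.53 J/s
G: 2.84/7.76 = 0.366 J/s
F: 0.319/7.65 = 0.0417 J/s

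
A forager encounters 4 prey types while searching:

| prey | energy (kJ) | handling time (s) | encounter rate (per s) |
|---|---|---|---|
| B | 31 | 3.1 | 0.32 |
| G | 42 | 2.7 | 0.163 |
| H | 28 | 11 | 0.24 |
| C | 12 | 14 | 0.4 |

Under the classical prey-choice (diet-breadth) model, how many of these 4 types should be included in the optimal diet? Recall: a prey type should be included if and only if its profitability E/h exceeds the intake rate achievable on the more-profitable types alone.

2

Rank by E/h (kJ/s): G 15.6, B 10, H 2.55, C 0.857. Include each in turn until the next type's E/h falls below the running intake rate.
Rate on top 1: 4.754. B: 10 > 4.754 → include.
Rate on top 2: 6.894. H: 2.55 < 6.894 → exclude; stop.
Optimal diet: G, B — 2 of 4 types.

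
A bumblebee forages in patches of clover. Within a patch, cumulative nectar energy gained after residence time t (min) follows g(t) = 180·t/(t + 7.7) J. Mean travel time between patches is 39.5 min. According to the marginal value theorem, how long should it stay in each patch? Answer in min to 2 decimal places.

Optimal t* satisfies g'(t*) = g(t*)/(T + t*).
g'(t) = 180·7.7/(t + 7.7)². Setting 180·7.7/(t+7.7)² = 180t/[(t+7.7)(39.5+t)] gives 7.7(39.5+t) = t(t+7.7), so t² = 7.7×39.5 = 304.2.
t* = √304.2 = 17.44 min.

17.44 min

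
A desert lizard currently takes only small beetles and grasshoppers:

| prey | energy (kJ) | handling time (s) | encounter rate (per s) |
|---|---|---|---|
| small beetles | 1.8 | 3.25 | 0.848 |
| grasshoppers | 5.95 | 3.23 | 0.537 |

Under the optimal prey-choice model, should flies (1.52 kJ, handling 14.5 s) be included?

No

Current rate: (0.848×1.8 + 0.537×5.95)/(1 + 0.848×3.25 + 0.537×3.23) = 0.8599 kJ/s.
flies: E/h = 1.52/14.5 = 0.1048 kJ/s.
0.1048 < 0.8599, so adding flies would lower the average — exclude it.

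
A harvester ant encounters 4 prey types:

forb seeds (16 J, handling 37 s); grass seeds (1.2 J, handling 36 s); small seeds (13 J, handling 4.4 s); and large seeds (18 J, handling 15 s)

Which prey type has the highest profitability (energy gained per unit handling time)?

small seeds

Profitability E/h (J/s): forb seeds = 16/37 = 0.432, grass seeds = 1.2/36 = 0.0333, small seeds = 13/4.4 = 2.95, large seeds = 18/15 = 1.2.
Ranked: small seeds > large seeds > forb seeds > grass seeds.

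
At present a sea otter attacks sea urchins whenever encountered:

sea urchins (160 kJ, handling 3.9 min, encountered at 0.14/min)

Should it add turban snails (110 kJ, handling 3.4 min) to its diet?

Yes

On sea urchins alone, R = ΣλE/(1+Σλh) = 22.4/1.546 = 14.49 kJ/min.
Profitability of turban snails: 110/3.4 = 32.35 kJ/min.
32.35 > 14.49, so adding turban snails raises the average — include it.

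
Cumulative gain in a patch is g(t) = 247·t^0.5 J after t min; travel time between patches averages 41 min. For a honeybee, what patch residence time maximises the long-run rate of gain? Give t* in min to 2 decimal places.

By the marginal value theorem, leave when the instantaneous gain rate g'(t) equals the habitat-wide average g(t)/(T + t).
g'(t) = 0.5·247·t^-0.5. Setting 0.5·247·t^-0.5 = 247·t^0.5/(41+t) gives 0.5(41+t) = t, so 0.50·t = 0.5×41.
t* = 0.5×41/0.50 = 41 min.

41.00 min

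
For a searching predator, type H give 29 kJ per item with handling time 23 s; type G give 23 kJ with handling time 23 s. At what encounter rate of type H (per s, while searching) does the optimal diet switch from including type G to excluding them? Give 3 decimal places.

0.167 per s

The zero-one rule: include type G iff E₂/h₂ > λE₁/(1+λh₁). Equality gives the switch point.
λE₁h₂ = E₂ + λE₂h₁ ⇒ λ = E₂/(E₁h₂ − E₂h₁) = 23/(667 − 529) = 0.1667 per s.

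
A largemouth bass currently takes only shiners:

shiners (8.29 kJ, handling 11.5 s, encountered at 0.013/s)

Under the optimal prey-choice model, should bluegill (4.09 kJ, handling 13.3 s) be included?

Intake rate on the current diet: R = (0.013×8.29) / (1 + 0.013×11.5) = 0.1078/1.149 = 0.09375 kJ/s.
bluegill: E/h = 4.09/13.3 = 0.3075 kJ/s.
Since 0.3075 > R, including bluegill increases the long-run rate.

Yes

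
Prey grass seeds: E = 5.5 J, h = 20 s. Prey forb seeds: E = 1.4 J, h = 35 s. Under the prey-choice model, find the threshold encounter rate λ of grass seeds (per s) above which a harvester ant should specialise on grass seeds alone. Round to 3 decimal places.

0.009 per s

Drop forb seeds once their profitability E₂/h₂ falls below the rate achievable on grass seeds alone: E₂/h₂ = λE₁/(1 + λh₁).
Solve for λ: λE₁h₂ = E₂(1 + λh₁) → λ(E₁h₂ − E₂h₁) = E₂ → λ = E₂/(E₁h₂ − E₂h₁).
λ = 1.4/(5.5×35 − 1.4×20) = 1.4/164.5 = 0.008511 per s.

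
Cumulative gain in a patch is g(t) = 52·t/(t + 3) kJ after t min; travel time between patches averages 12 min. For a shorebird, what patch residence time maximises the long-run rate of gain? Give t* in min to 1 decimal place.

6.0 min

Maximise g(t)/(T+t): set derivative to zero → g'(t)(T+t) = g(t).
g'(t) = 52·3/(t + 3)². Setting 52·3/(t+3)² = 52t/[(t+3)(12+t)] gives 3(12+t) = t(t+3), so t² = 3×12 = 36.
t* = √36 = 6 min.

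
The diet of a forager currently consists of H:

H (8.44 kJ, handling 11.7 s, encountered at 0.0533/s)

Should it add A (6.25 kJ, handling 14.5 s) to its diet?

Yes

On H alone, R = ΣλE/(1+Σλh) = 0.4499/1.624 = 0.2771 kJ/s.
A: E/h = 6.25/14.5 = 0.431 kJ/s.
Since 0.431 > R, including A increases the long-run rate.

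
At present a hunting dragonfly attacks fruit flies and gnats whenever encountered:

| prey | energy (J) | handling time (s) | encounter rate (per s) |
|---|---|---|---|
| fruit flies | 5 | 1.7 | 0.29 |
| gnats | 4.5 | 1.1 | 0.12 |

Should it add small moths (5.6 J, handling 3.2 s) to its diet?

Intake rate on the current diet: R = (0.29×5 + 0.12×4.5) / (1 + 0.29×1.7 + 0.12×1.1) = 1.99/1.625 = 1.225 J/s.
Profitability of small moths: 5.6/3.2 = 1.75 J/s.
1.75 > 1.225, so adding small moths raises the average — include it.

Yes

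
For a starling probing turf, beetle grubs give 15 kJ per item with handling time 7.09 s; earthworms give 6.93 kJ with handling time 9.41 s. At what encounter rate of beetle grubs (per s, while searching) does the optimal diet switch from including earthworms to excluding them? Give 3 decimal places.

Drop earthworms once their profitability E₂/h₂ falls below the rate achievable on beetle grubs alone: E₂/h₂ = λE₁/(1 + λh₁).
Solve for λ: λE₁h₂ = E₂(1 + λh₁) → λ(E₁h₂ − E₂h₁) = E₂ → λ = E₂/(E₁h₂ − E₂h₁).
λ = 6.93/(15×9.41 − 6.93×7.09) = 6.93/92.02 = 0.07531 per s.

0.075 per s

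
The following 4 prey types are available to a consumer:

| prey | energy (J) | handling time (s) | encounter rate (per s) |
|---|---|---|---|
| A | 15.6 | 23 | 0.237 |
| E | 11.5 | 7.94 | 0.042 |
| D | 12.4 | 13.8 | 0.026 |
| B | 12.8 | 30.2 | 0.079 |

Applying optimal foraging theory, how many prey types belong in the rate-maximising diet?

E/h in descending order: E 1.45, D 0.899, A 0.678, B 0.424 J/s. The optimal diet is the largest prefix of this list for which every included type satisfies E_i/h_i > R on the types above it.
Rate on top 1: 0.3622. D: 0.899 > 0.3622 → include.
Rate on top 2: 0.4759. A: 0.678 > 0.4759 → include.
Rate on top 3: 0.6303. B: 0.424 < 0.6303 → exclude; stop.
Optimal diet: E, D, A — 3 of 4 types.

3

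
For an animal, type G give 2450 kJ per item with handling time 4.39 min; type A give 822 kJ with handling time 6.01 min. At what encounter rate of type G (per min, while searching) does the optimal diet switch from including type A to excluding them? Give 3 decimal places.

At the threshold, the rate on type G alone equals the profitability of type A: λ·2450/(1 + λ·4.39) = 822/6.01 = 136.8.
Rearranging, λ(2450 − 136.8×4.39) = 136.8, so λ = 136.8/1850 = 0.07395 per min.

0.074 per min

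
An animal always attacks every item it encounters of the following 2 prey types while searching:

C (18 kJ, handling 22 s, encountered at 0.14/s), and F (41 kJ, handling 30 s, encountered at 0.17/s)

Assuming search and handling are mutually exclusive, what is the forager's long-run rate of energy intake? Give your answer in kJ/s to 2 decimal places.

1.03 kJ/s

R = (0.14×18 + 0.17×41) / (1 + 0.14×22 + 0.17×30) = 9.49/9.18 = 1.034 kJ/s.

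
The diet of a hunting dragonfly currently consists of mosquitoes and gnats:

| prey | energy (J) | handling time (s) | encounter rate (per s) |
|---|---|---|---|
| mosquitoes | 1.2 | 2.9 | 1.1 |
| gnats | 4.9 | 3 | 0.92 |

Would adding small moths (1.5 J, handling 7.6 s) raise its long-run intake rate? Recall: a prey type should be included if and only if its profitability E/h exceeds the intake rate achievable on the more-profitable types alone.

No

Intake rate on the current diet: R = (1.1×1.2 + 0.92×4.9) / (1 + 1.1×2.9 + 0.92×3) = 5.828/6.95 = 0.8386 J/s.
small moths: E/h = 1.5/7.6 = 0.1974 J/s.
0.1974 < 0.8386, so adding small moths would lower the average — exclude it.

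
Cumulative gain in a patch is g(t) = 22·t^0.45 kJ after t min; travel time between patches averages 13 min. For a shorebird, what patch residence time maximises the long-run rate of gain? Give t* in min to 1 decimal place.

10.6 min

Maximise g(t)/(T+t): set derivative to zero → g'(t)(T+t) = g(t).
g'(t) = 0.45·22·t^-0.55. Setting 0.45·22·t^-0.55 = 22·t^0.45/(13+t) gives 0.45(13+t) = t, so 0.55·t = 0.45×13.
t* = 0.45×13/0.55 = 10.64 min.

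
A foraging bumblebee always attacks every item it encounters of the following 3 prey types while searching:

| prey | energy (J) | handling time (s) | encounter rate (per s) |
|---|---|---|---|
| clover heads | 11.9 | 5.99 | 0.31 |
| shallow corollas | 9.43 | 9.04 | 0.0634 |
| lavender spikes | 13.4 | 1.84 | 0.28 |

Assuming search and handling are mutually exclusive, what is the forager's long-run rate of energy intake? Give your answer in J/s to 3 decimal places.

2.038 J/s

R = Σλ_iE_i / (1 + Σλ_ih_i)
Numerator: 0.31×11.9 + 0.0634×9.43 + 0.28×13.4 = 8.039
Denominator: 1 + 0.31×5.99 + 0.0634×9.04 + 0.28×1.84 = 3.945
R = 8.039/3.945 = 2.038 J/s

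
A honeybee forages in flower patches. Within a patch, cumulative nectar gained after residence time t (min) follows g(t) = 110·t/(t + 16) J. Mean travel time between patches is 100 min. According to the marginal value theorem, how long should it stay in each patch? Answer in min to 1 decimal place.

Optimal t* satisfies g'(t*) = g(t*)/(T + t*).
g'(t) = 110·16/(t + 16)². Setting 110·16/(t+16)² = 110t/[(t+16)(100+t)] gives 16(100+t) = t(t+16), so t² = 16×100 = 1600.
t* = √1600 = 40 min.

40.0 min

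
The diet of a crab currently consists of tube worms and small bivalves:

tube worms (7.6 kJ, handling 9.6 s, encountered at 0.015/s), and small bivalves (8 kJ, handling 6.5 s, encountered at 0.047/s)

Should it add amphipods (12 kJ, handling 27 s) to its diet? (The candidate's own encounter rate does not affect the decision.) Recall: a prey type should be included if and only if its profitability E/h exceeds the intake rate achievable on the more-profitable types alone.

Intake rate on the current diet: R = (0.015×7.6 + 0.047×8) / (1 + 0.015×9.6 + 0.047×6.5) = 0.49/1.45 = 0.338 kJ/s.
amphipods: E/h = 12/27 = 0.4444 kJ/s.
0.4444 > 0.338, so adding amphipods raises the average — include it.

Yes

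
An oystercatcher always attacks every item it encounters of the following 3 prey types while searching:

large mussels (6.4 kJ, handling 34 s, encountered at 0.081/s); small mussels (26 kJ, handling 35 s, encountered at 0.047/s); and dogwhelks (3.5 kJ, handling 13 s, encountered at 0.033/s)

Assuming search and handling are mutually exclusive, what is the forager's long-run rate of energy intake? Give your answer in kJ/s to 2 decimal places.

R = (0.081×6.4 + 0.047×26 + 0.033×3.5) / (1 + 0.081×34 + 0.047×35 + 0.033×13) = 1.856/5.828 = 0.3184 kJ/s.

0.32 kJ/s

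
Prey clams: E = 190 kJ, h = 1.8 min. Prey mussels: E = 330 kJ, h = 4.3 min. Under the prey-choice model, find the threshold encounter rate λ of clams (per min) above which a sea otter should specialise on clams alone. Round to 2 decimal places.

The zero-one rule: include mussels iff E₂/h₂ > λE₁/(1+λh₁). Equality gives the switch point.
λE₁h₂ = E₂ + λE₂h₁ ⇒ λ = E₂/(E₁h₂ − E₂h₁) = 330/(817 − 594) = 1.48 per min.

1.48 per min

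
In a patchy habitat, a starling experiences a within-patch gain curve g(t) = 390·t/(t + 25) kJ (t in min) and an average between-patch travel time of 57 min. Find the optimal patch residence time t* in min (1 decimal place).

37.7 min

Optimal t* satisfies g'(t*) = g(t*)/(T + t*).
g'(t) = 390·25/(t + 25)². Setting 390·25/(t+25)² = 390t/[(t+25)(57+t)] gives 25(57+t) = t(t+25), so t² = 25×57 = 1425.
t* = √1425 = 37.75 min.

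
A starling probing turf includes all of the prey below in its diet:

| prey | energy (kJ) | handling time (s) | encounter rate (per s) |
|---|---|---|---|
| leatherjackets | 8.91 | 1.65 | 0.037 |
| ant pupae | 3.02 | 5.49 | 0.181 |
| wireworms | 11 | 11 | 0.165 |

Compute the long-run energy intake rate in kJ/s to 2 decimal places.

R = (0.037×8.91 + 0.181×3.02 + 0.165×11) / (1 + 0.037×1.65 + 0.181×5.49 + 0.165×11) = 2.691/3.87 = 0.6955 kJ/s.

0.70 kJ/s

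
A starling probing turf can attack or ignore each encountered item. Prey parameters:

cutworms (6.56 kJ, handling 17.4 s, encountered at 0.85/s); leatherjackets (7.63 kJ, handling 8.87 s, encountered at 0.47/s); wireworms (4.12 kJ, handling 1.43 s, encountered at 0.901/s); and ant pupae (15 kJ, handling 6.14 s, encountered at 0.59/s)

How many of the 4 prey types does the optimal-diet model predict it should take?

Profitabilities (E/h, kJ/s): wireworms 2.88, ant pupae 2.44, leatherjackets 0.86, cutworms 0.377. Add prey in this order while the next type's profitability exceeds the intake rate on those already taken.
Rate on top 1: 1.622. ant pupae: 2.44 > 1.622 → include.
Rate on top 2: 2.125. leatherjackets: 0.86 < 2.125 → exclude; stop.
Optimal diet: wireworms, ant pupae — 2 of 4 types.

2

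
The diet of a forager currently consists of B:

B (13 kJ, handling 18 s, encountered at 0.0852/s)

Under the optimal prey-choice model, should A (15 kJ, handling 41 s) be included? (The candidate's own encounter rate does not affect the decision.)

No

Intake rate on the current diet: R = (0.0852×13) / (1 + 0.0852×18) = 1.108/2.534 = 0.4372 kJ/s.
Profitability of A: 15/41 = 0.3659 kJ/s.
0.3659 < 0.4372, so adding A would lower the average — exclude it.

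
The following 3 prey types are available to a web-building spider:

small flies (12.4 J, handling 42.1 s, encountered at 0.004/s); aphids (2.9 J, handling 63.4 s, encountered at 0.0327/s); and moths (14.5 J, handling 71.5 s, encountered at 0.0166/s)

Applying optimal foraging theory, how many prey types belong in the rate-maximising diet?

2

E/h in descending order: small flies 0.295, moths 0.203, aphids 0.0457 J/s. The optimal diet is the largest prefix of this list for which every included type satisfies E_i/h_i > R on the types above it.
Rate on top 1: 0.04245. moths: 0.203 > 0.04245 → include.
Rate on top 2: 0.1233. aphids: 0.0457 < 0.1233 → exclude; stop.
Optimal diet: small flies, moths — 2 of 3 types.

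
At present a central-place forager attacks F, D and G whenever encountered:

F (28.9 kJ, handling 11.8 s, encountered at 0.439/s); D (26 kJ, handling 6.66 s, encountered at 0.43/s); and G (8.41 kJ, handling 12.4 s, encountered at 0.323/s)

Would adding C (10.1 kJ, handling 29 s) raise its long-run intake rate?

No

Current rate: (0.439×28.9 + 0.43×26 + 0.323×8.41)/(1 + 0.439×11.8 + 0.43×6.66 + 0.323×12.4) = 2.037 kJ/s.
Profitability of C: 10.1/29 = 0.3483 kJ/s.
Since 0.3483 < R, time spent handling C is better spent searching.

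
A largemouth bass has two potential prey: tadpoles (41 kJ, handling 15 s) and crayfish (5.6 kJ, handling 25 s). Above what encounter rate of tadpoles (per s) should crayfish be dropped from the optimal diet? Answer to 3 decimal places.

0.006 per s

The zero-one rule: include crayfish iff E₂/h₂ > λE₁/(1+λh₁). Equality gives the switch point.
λE₁h₂ = E₂ + λE₂h₁ ⇒ λ = E₂/(E₁h₂ − E₂h₁) = 5.6/(1025 − 84) = 0.005951 per s.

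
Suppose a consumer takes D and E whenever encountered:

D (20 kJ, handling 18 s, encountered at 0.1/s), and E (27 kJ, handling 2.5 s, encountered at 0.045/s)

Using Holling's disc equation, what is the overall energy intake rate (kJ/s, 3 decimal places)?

R = Σλ_iE_i / (1 + Σλ_ih_i)
Numerator: 0.1×20 + 0.045×27 = 3.215
Denominator: 1 + 0.1×18 + 0.045×2.5 = 2.913
R = 3.215/2.913 = 1.104 kJ/s

1.104 kJ/s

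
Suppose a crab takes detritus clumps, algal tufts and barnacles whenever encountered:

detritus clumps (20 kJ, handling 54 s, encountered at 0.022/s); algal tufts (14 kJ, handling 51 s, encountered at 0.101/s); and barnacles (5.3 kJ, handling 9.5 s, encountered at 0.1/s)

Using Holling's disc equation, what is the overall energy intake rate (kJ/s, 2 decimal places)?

0.29 kJ/s

R = (0.022×20 + 0.101×14 + 0.1×5.3) / (1 + 0.022×54 + 0.101×51 + 0.1×9.5) = 2.384/8.289 = 0.2876 kJ/s.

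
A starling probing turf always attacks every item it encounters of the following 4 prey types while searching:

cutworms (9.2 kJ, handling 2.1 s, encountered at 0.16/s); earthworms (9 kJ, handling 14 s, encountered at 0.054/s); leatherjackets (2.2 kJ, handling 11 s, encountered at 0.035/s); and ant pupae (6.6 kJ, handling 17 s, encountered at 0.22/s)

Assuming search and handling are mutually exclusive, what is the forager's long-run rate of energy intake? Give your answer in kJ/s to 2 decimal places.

0.56 kJ/s

Energy encountered per unit search time: 0.16×9.2 + 0.054×9 + 0.035×2.2 + 0.22×6.6 = 3.487 kJ/s.
Handling time per unit search time: 0.16×2.1 + 0.054×14 + 0.035×11 + 0.22×17 = 5.217.
Rate = 3.487/(1 + 5.217) = 0.5609 kJ/s.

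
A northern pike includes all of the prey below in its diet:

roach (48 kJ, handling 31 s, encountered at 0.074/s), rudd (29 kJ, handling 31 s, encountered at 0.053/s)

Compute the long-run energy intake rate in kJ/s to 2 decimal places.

1.03 kJ/s

Energy encountered per unit search time: 0.074×48 + 0.053×29 = 5.089 kJ/s.
Handling time per unit search time: 0.074×31 + 0.053×31 = 3.937.
Rate = 5.089/(1 + 3.937) = 1.031 kJ/s.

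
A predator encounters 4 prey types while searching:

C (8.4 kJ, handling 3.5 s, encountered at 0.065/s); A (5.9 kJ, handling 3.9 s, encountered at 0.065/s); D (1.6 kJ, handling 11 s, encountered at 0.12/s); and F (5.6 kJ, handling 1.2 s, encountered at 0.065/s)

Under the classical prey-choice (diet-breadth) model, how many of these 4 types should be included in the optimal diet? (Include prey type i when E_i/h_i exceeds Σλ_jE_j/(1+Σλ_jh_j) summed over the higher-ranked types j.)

3

Profitabilities (E/h, kJ/s): F 4.67, C 2.4, A 1.51, D 0.145. Add prey in this order while the next type's profitability exceeds the intake rate on those already taken.
Rate on top 1: 0.3377. C: 2.4 > 0.3377 → include.
Rate on top 2: 0.6971. A: 1.51 > 0.6971 → include.
Rate on top 3: 0.8297. D: 0.145 < 0.8297 → exclude; stop.
Optimal diet: F, C, A — 3 of 4 types.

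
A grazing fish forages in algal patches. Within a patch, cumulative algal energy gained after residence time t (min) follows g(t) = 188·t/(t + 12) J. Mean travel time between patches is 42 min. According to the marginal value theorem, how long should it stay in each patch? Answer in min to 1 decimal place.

By the marginal value theorem, leave when the instantaneous gain rate g'(t) equals the habitat-wide average g(t)/(T + t).
g'(t) = 188·12/(t + 12)². Setting 188·12/(t+12)² = 188t/[(t+12)(42+t)] gives 12(42+t) = t(t+12), so t² = 12×42 = 504.
t* = √504 = 22.45 min.

22.4 min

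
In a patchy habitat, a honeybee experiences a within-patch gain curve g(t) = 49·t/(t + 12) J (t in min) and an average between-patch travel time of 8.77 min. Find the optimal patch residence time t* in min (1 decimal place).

Maximise g(t)/(T+t): set derivative to zero → g'(t)(T+t) = g(t).
g'(t) = 49·12/(t + 12)². Setting 49·12/(t+12)² = 49t/[(t+12)(8.77+t)] gives 12(8.77+t) = t(t+12), so t² = 12×8.77 = 105.2.
t* = √105.2 = 10.26 min.

10.3 min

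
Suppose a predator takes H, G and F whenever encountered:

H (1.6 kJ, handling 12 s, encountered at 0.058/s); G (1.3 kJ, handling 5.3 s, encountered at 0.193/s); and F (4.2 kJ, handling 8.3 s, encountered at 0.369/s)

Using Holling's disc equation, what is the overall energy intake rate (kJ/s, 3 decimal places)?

Energy encountered per unit search time: 0.058×1.6 + 0.193×1.3 + 0.369×4.2 = 1.894 kJ/s.
Handling time per unit search time: 0.058×12 + 0.193×5.3 + 0.369×8.3 = 4.782.
Rate = 1.894/(1 + 4.782) = 0.3275 kJ/s.

0.328 kJ/s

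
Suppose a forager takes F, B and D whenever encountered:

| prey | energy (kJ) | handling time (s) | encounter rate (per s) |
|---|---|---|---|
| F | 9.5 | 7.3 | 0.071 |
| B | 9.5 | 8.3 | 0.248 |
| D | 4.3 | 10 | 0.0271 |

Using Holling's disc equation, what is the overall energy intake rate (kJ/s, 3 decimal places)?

R = Σλ_iE_i / (1 + Σλ_ih_i)
Numerator: 0.071×9.5 + 0.248×9.5 + 0.0271×4.3 = 3.147
Denominator: 1 + 0.071×7.3 + 0.248×8.3 + 0.0271×10 = 3.848
R = 3.147/3.848 = 0.8179 kJ/s

0.818 kJ/s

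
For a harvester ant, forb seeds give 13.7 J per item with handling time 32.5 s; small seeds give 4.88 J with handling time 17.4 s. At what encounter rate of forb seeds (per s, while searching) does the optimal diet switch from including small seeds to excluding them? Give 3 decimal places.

0.061 per s

At the threshold, the rate on forb seeds alone equals the profitability of small seeds: λ·13.7/(1 + λ·32.5) = 4.88/17.4 = 0.2805.
Rearranging, λ(13.7 − 0.2805×32.5) = 0.2805, so λ = 0.2805/4.585 = 0.06117 per s.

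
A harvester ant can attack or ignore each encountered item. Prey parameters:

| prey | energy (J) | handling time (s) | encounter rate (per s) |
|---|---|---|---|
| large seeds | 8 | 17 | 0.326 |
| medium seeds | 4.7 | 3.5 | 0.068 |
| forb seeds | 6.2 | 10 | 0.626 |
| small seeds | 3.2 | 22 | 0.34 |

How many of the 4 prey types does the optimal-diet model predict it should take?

E/h in descending order: medium seeds 1.34, forb seeds 0.62, large seeds 0.471, small seeds 0.145 J/s. The optimal diet is the largest prefix of this list for which every included type satisfies E_i/h_i > R on the types above it.
Rate on top 1: 0.2582. forb seeds: 0.62 > 0.2582 → include.
Rate on top 2: 0.5603. large seeds: 0.471 < 0.5603 → exclude; stop.
Optimal diet: medium seeds, forb seeds — 2 of 4 types.

2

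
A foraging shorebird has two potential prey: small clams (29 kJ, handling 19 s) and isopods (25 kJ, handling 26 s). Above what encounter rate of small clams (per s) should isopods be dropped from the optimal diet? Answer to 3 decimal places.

At the threshold, the rate on small clams alone equals the profitability of isopods: λ·29/(1 + λ·19) = 25/26 = 0.9615.
Rearranging, λ(29 − 0.9615×19) = 0.9615, so λ = 0.9615/10.73 = 0.08961 per s.

0.090 per s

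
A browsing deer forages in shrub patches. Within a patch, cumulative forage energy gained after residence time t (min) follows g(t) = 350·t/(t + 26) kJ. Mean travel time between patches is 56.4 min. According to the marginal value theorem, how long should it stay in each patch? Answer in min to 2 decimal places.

38.29 min

Optimal t* satisfies g'(t*) = g(t*)/(T + t*).
g'(t) = 350·26/(t + 26)². Setting 350·26/(t+26)² = 350t/[(t+26)(56.4+t)] gives 26(56.4+t) = t(t+26), so t² = 26×56.4 = 1466.
t* = √1466 = 38.29 min.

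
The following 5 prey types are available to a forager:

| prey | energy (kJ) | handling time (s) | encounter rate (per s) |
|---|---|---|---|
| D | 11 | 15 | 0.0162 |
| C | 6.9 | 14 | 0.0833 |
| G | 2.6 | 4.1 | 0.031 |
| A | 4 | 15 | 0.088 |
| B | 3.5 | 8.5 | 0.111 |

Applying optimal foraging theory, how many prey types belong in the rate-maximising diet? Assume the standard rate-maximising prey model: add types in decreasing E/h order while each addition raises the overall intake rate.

E/h in descending order: D 0.733, G 0.634, C 0.493, B 0.412, A 0.267 kJ/s. The optimal diet is the largest prefix of this list for which every included type satisfies E_i/h_i > R on the types above it.
Rate on top 1: 0.1434. G: 0.634 > 0.1434 → include.
Rate on top 2: 0.1889. C: 0.493 > 0.1889 → include.
Rate on top 3: 0.3287. B: 0.412 > 0.3287 → include.
Rate on top 4: 0.3512. A: 0.267 < 0.3512 → exclude; stop.
Optimal diet: D, G, C, B — 4 of 5 types.

4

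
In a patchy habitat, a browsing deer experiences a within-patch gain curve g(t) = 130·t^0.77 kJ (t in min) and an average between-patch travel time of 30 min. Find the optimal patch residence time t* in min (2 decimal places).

By the marginal value theorem, leave when the instantaneous gain rate g'(t) equals the habitat-wide average g(t)/(T + t).
g'(t) = 0.77·130·t^-0.23. Setting 0.77·130·t^-0.23 = 130·t^0.77/(30+t) gives 0.77(30+t) = t, so 0.23·t = 0.77×30.
t* = 0.77×30/0.23 = 100.4 min.

100.43 min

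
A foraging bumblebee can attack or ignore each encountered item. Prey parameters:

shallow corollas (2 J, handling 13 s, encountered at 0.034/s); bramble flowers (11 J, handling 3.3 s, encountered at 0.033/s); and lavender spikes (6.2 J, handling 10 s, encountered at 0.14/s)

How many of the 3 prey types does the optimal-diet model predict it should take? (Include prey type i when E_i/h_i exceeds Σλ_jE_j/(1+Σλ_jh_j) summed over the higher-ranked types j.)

Rank by E/h (J/s): bramble flowers 3.33, lavender spikes 0.62, shallow corollas 0.154. Include each in turn until the next type's E/h falls below the running intake rate.
Rate on top 1: 0.3274. lavender spikes: 0.62 > 0.3274 → include.
Rate on top 2: 0.4907. shallow corollas: 0.154 < 0.4907 → exclude; stop.
Optimal diet: bramble flowers, lavender spikes — 2 of 3 types.

2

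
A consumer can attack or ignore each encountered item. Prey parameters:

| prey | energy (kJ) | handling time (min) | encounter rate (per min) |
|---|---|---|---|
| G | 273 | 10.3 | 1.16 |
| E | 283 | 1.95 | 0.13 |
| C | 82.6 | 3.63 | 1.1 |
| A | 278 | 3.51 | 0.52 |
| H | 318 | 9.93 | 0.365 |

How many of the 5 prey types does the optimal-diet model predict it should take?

2

E/h in descending order: E 145, A 79.2, H 32, G 26.5, C 22.8 kJ/min. The optimal diet is the largest prefix of this list for which every included type satisfies E_i/h_i > R on the types above it.
Rate on top 1: 29.35. A: 79.2 > 29.35 → include.
Rate on top 2: 58.9. H: 32 < 58.9 → exclude; stop.
Optimal diet: E, A — 2 of 5 types.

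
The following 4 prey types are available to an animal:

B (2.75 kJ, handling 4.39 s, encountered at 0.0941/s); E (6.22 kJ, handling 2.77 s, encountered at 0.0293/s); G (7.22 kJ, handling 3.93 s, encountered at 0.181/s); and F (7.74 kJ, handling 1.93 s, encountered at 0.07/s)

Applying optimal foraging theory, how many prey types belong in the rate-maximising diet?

Profitabilities (E/h, kJ/s): F 4.01, E 2.25, G 1.84, B 0.626. Add prey in this order while the next type's profitability exceeds the intake rate on those already taken.
Rate on top 1: 0.4773. E: 2.25 > 0.4773 → include.
Rate on top 2: 0.5953. G: 1.84 > 0.5953 → include.
Rate on top 3: 1.054. B: 0.626 < 1.054 → exclude; stop.
Optimal diet: F, E, G — 3 of 4 types.

3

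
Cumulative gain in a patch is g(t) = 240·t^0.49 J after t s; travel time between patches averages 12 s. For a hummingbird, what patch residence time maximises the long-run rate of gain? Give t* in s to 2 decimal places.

11.53 s

By the marginal value theorem, leave when the instantaneous gain rate g'(t) equals the habitat-wide average g(t)/(T + t).
g'(t) = 0.49·240·t^-0.51. Setting 0.49·240·t^-0.51 = 240·t^0.49/(12+t) gives 0.49(12+t) = t, so 0.51·t = 0.49×12.
t* = 0.49×12/0.51 = 11.53 s.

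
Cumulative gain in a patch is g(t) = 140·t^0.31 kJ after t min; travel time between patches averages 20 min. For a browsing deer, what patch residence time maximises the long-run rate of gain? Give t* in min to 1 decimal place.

Maximise g(t)/(T+t): set derivative to zero → g'(t)(T+t) = g(t).
g'(t) = 0.31·140·t^-0.69. Setting 0.31·140·t^-0.69 = 140·t^0.31/(20+t) gives 0.31(20+t) = t, so 0.69·t = 0.31×20.
t* = 0.31×20/0.69 = 8.986 min.

9.0 min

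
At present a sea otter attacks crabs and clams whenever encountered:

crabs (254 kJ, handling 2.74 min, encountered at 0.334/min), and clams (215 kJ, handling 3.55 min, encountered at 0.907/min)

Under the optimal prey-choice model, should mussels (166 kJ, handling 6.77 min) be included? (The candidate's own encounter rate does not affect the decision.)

Intake rate on the current diet: R = (0.334×254 + 0.907×215) / (1 + 0.334×2.74 + 0.907×3.55) = 279.8/5.135 = 54.5 kJ/min.
Profitability of mussels: 166/6.77 = 24.52 kJ/min.
Since 24.52 < R, time spent handling mussels is better spent searching.

No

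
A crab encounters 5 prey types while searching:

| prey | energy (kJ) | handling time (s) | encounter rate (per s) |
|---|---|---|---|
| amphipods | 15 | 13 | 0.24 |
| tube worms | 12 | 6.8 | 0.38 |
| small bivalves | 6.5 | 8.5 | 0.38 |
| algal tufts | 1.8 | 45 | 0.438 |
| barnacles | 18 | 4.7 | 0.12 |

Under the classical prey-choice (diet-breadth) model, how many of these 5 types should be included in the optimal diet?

2

Rank by E/h (kJ/s): barnacles 3.83, tube worms 1.76, amphipods 1.15, small bivalves 0.765, algal tufts 0.04. Include each in turn until the next type's E/h falls below the running intake rate.
Rate on top 1: 1.381. tube worms: 1.76 > 1.381 → include.
Rate on top 2: 1.62. amphipods: 1.15 < 1.62 → exclude; stop.
Optimal diet: barnacles, tube worms — 2 of 5 types.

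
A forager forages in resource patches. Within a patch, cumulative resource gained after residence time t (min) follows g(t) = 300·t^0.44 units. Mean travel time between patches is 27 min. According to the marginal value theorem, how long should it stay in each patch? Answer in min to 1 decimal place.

21.2 min

By the marginal value theorem, leave when the instantaneous gain rate g'(t) equals the habitat-wide average g(t)/(T + t).
g'(t) = 0.44·300·t^-0.56. Setting 0.44·300·t^-0.56 = 300·t^0.44/(27+t) gives 0.44(27+t) = t, so 0.56·t = 0.44×27.
t* = 0.44×27/0.56 = 21.21 min.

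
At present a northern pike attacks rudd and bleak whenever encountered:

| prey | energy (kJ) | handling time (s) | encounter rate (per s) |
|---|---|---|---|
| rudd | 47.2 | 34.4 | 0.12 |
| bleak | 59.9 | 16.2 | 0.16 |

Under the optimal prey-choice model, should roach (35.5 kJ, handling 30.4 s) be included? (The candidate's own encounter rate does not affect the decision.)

Current rate: (0.12×47.2 + 0.16×59.9)/(1 + 0.12×34.4 + 0.16×16.2) = 1.975 kJ/s.
Profitability of roach: 35.5/30.4 = 1.168 kJ/s.
Since 1.168 < R, time spent handling roach is better spent searching.

No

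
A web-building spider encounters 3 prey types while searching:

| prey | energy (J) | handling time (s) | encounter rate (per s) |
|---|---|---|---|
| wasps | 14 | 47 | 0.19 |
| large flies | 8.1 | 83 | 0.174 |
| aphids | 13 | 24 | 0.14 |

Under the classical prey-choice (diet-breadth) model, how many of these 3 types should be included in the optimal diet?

Profitabilities (E/h, J/s): aphids 0.542, wasps 0.298, large flies 0.0976. Add prey in this order while the next type's profitability exceeds the intake rate on those already taken.
Rate on top 1: 0.4174. wasps: 0.298 < 0.4174 → exclude; stop.
Optimal diet: aphids — 1 of 3 types.

1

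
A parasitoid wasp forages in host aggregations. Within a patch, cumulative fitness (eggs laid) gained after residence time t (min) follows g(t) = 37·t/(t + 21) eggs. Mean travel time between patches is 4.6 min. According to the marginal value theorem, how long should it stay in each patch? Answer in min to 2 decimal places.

By the marginal value theorem, leave when the instantaneous gain rate g'(t) equals the habitat-wide average g(t)/(T + t).
g'(t) = 37·21/(t + 21)². Setting 37·21/(t+21)² = 37t/[(t+21)(4.6+t)] gives 21(4.6+t) = t(t+21), so t² = 21×4.6 = 96.6.
t* = √96.6 = 9.829 min.

9.83 min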